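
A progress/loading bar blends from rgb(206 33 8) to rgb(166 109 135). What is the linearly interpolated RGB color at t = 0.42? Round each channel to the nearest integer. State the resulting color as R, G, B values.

R = 206 + 0.42 × (166 − 206) = 206 + 0.42 × -40 = 189.2 → 189
G = 33 + 0.42 × (109 − 33) = 33 + 0.42 × 76 = 64.92 → 65
B = 8 + 0.42 × (135 − 8) = 8 + 0.42 × 127 = 61.34 → 61
So the blended color is (189, 65, 61), about #bd413d.

(189, 65, 61)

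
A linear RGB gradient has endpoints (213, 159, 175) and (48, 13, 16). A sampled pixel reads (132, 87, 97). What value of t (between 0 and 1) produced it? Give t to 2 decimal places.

0.49

Invert the lerp on the R channel (largest span, 165): t = (132 − 213) / (48 − 213) = -81/-165 = 0.49091.
Check on G: (87 − 159)/(13 − 159) = 0.4932 ✓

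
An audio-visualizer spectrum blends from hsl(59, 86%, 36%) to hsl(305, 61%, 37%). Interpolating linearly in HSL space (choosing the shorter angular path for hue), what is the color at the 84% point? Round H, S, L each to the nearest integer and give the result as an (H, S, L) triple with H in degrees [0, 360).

Hue: 305 − 59 = 246°, but |246| > 180 so the shorter arc goes the other way: Δh = 246 − 360 = -114°.
H = 59 + 0.84 × (-114) = -36.76 → -37 → -37 mod 360 = 323°
S = 86 + 0.84 × (61 − 86) = 65 → 65%
L = 36 + 0.84 × (37 − 36) = 36.84 → 37%

(323, 65, 37)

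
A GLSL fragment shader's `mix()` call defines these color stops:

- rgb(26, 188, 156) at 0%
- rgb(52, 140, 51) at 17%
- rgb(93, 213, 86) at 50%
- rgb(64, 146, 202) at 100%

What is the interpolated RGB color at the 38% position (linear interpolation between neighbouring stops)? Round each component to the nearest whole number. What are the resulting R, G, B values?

38% lies between the 17% and 50% stops, so the local fraction is t = (38 − 17)/(50 − 17) = 21/33 ≈ 0.6364.
R = 52 + 0.6364 × (93 − 52) = 78.092 → 78
G = 140 + 0.6364 × (213 − 140) = 186.457 → 186
B = 51 + 0.6364 × (86 − 51) = 73.274 → 73

(78, 186, 73)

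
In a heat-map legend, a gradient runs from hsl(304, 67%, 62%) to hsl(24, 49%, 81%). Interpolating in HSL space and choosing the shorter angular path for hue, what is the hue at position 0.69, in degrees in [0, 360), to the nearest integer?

Hue: 24 − 304 = -280°, but |-280| > 180 so the shorter arc goes the other way: Δh = -280 + 360 = 80°.
H = 304 + 0.69 × (80) = 359.2 → 359°

359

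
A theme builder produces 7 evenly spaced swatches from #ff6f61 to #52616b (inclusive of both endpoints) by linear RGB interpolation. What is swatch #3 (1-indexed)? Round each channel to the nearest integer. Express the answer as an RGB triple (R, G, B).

(197, 106, 100)

With 7 swatches and endpoints inclusive, swatch 3 sits at t = (3 − 1)/(7 − 1) = 2/6 ≈ 0.3333.
#ff6f61 → (255, 111, 97); #52616b → (82, 97, 107).
R = 255 + 0.3333 × (82 − 255) = 197.339 → 197
G = 111 + 0.3333 × (97 − 111) = 106.334 → 106
B = 97 + 0.3333 × (107 − 97) = 100.333 → 100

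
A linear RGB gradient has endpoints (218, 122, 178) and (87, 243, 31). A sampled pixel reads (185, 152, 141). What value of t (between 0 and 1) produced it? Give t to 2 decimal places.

0.25

Invert the lerp on the B channel (largest span, 147): t = (141 − 178) / (31 − 178) = -37/-147 = 0.2517.
Check on R: (185 − 218)/(87 − 218) = 0.2519 ✓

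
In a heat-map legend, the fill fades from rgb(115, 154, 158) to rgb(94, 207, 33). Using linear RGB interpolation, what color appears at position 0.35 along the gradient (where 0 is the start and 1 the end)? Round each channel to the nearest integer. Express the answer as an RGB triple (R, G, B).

(108, 173, 114)

R = 115 + 0.35 × (94 − 115) = 115 + 0.35 × -21 = 107.65 → 108
G = 154 + 0.35 × (207 − 154) = 154 + 0.35 × 53 = 172.55 → 173
B = 158 + 0.35 × (33 − 158) = 158 + 0.35 × -125 = 114.25 → 114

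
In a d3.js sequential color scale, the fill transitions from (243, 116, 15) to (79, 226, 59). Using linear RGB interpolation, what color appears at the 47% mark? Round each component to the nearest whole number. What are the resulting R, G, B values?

(166, 168, 36)

47% corresponds to t = 0.47.
R = 243 + 0.47 × (79 − 243) = 243 + 0.47 × -164 = 165.92 → 166
G = 116 + 0.47 × (226 − 116) = 116 + 0.47 × 110 = 167.7 → 168
B = 15 + 0.47 × (59 − 15) = 15 + 0.47 × 44 = 35.68 → 36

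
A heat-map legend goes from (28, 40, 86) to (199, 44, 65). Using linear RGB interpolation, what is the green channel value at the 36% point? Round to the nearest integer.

G = 40 + 0.36 × (44 − 40) = 41.44 → 41

41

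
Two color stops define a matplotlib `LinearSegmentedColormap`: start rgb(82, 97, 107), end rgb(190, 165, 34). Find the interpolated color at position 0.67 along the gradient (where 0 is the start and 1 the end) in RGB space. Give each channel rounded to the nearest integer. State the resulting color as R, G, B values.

R = 82 + 0.67 × (190 − 82) = 82 + 0.67 × 108 = 154.36 → 154
G = 97 + 0.67 × (165 − 97) = 97 + 0.67 × 68 = 142.56 → 143
B = 107 + 0.67 × (34 − 107) = 107 + 0.67 × -73 = 58.09 → 58

(154, 143, 58)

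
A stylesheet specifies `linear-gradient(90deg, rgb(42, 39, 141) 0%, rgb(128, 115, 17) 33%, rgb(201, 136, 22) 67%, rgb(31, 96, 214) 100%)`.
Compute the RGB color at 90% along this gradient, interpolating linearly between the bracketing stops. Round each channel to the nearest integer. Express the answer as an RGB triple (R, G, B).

(83, 108, 156)

90% lies between the 67% and 100% stops, so the local fraction is t = (90 − 67)/(100 − 67) = 23/33 ≈ 0.697.
R = 201 + 0.697 × (31 − 201) = 82.51 → 83
G = 136 + 0.697 × (96 − 136) = 108.12 → 108
B = 22 + 0.697 × (214 − 22) = 155.824 → 156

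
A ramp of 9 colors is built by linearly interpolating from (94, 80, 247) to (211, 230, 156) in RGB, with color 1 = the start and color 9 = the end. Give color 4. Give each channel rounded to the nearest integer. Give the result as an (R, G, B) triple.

(138, 136, 213)

With 9 swatches and endpoints inclusive, swatch 4 sits at t = (4 − 1)/(9 − 1) = 3/8 ≈ 0.375.
R = 94 + 0.375 × (211 − 94) = 137.875 → 138
G = 80 + 0.375 × (230 − 80) = 136.25 → 136
B = 247 + 0.375 × (156 − 247) = 212.875 → 213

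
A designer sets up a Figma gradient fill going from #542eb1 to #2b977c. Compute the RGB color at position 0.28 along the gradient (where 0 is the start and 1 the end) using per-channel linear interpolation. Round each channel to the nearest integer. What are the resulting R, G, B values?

(73, 75, 162)

#542eb1 → (84, 46, 177); #2b977c → (43, 151, 124).
R = 84 + 0.28 × (43 − 84) = 84 + 0.28 × -41 = 72.52 → 73
G = 46 + 0.28 × (151 − 46) = 46 + 0.28 × 105 = 75.4 → 75
B = 177 + 0.28 × (124 − 177) = 177 + 0.28 × -53 = 162.16 → 162
So the blended color is (73, 75, 162), about #494ba2.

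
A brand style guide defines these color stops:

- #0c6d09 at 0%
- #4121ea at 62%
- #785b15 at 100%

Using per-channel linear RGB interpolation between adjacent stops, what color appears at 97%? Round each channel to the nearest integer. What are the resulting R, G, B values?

(116, 86, 38)

97% lies between the 62% and 100% stops, so the local fraction is t = (97 − 62)/(100 − 62) = 35/38 ≈ 0.9211.
#4121ea → (65, 33, 234); #785b15 → (120, 91, 21).
R = 65 + 0.9211 × (120 − 65) = 115.66 → 116
G = 33 + 0.9211 × (91 − 33) = 86.424 → 86
B = 234 + 0.9211 × (21 − 234) = 37.806 → 38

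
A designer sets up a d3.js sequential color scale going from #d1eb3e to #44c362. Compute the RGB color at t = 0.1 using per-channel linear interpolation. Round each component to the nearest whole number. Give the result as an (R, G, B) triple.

(195, 231, 66)

#d1eb3e → (209, 235, 62); #44c362 → (68, 195, 98).
R = 209 + 0.1 × (68 − 209) = 209 + 0.1 × -141 = 194.9 → 195
G = 235 + 0.1 × (195 − 235) = 235 + 0.1 × -40 = 231 → 231
B = 62 + 0.1 × (98 − 62) = 62 + 0.1 × 36 = 65.6 → 66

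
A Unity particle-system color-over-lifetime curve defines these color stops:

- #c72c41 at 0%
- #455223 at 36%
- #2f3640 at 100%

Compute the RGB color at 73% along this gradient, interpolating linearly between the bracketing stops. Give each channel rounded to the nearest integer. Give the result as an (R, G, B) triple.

73% lies between the 36% and 100% stops, so the local fraction is t = (73 − 36)/(100 − 36) = 37/64 ≈ 0.5781.
#455223 → (69, 82, 35); #2f3640 → (47, 54, 64).
R = 69 + 0.5781 × (47 − 69) = 56.282 → 56
G = 82 + 0.5781 × (54 − 82) = 65.813 → 66
B = 35 + 0.5781 × (64 − 35) = 51.765 → 52

(56, 66, 52)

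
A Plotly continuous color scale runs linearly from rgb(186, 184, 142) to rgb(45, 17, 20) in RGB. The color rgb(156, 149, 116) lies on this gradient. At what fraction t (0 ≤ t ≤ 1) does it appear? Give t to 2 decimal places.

Invert the lerp on the G channel (largest span, 167): t = (149 − 184) / (17 − 184) = -35/-167 = 0.20958.
Check on R: (156 − 186)/(45 − 186) = 0.2128 ✓

0.21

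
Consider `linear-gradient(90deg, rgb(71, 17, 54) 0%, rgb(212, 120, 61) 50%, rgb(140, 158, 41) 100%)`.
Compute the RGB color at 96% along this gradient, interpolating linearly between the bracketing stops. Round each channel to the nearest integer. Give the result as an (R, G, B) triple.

(146, 155, 43)

96% lies between the 50% and 100% stops, so the local fraction is t = (96 − 50)/(100 − 50) = 46/50 ≈ 0.92.
R = 212 + 0.92 × (140 − 212) = 145.76 → 146
G = 120 + 0.92 × (158 − 120) = 154.96 → 155
B = 61 + 0.92 × (41 − 61) = 42.6 → 43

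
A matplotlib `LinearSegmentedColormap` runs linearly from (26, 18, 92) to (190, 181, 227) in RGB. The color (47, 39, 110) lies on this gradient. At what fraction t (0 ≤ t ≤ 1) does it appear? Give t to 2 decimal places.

Invert the lerp on the R channel (largest span, 164): t = (47 − 26) / (190 − 26) = 21/164 = 0.12805.
Check on G: (39 − 18)/(181 − 18) = 0.1288 ✓

0.13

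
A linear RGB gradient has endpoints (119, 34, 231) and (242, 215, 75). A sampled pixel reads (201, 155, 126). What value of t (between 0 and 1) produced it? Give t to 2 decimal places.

Invert the lerp on the G channel (largest span, 181): t = (155 − 34) / (215 − 34) = 121/181 = 0.66851.
Check on R: (201 − 119)/(242 − 119) = 0.6667 ✓

0.67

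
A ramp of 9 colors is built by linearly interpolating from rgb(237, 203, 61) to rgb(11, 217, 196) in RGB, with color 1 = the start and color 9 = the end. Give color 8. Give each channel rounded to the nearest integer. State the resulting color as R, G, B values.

(39, 215, 179)

With 9 swatches and endpoints inclusive, swatch 8 sits at t = (8 − 1)/(9 − 1) = 7/8 ≈ 0.875.
R = 237 + 0.875 × (11 − 237) = 39.25 → 39
G = 203 + 0.875 × (217 − 203) = 215.25 → 215
B = 61 + 0.875 × (196 − 61) = 179.125 → 179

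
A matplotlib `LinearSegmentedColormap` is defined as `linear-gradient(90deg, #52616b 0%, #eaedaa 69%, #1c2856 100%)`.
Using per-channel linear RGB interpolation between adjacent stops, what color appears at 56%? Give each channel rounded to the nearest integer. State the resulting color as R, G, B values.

56% lies between the 0% and 69% stops, so the local fraction is t = (56 − 0)/(69 − 0) = 56/69 ≈ 0.8116.
#52616b → (82, 97, 107); #eaedaa → (234, 237, 170).
R = 82 + 0.8116 × (234 − 82) = 205.363 → 205
G = 97 + 0.8116 × (237 − 97) = 210.624 → 211
B = 107 + 0.8116 × (170 − 107) = 158.131 → 158

(205, 211, 158)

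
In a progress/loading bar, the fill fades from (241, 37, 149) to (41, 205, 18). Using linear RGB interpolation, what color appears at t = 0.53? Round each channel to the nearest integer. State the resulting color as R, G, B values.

R = 241 + 0.53 × (41 − 241) = 241 + 0.53 × -200 = 135 → 135
G = 37 + 0.53 × (205 − 37) = 37 + 0.53 × 168 = 126.04 → 126
B = 149 + 0.53 × (18 − 149) = 149 + 0.53 × -131 = 79.57 → 80

(135, 126, 80)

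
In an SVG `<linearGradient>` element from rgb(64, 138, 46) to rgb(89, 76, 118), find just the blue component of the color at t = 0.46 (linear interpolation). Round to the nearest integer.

B = 46 + 0.46 × (118 − 46) = 79.12 → 79

79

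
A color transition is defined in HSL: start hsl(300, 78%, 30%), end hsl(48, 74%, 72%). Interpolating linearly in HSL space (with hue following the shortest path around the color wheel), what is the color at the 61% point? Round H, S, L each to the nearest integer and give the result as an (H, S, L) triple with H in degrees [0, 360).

(6, 76, 56)

Hue: 48 − 300 = -252°, but |-252| > 180 so the shorter arc goes the other way: Δh = -252 + 360 = 108°.
H = 300 + 0.61 × (108) = 365.88 → 366 → 366 mod 360 = 6°
S = 78 + 0.61 × (74 − 78) = 75.56 → 76%
L = 30 + 0.61 × (72 − 30) = 55.62 → 56%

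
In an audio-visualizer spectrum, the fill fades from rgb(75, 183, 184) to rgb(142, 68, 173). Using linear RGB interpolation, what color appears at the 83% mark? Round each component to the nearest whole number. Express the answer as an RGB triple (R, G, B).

83% corresponds to t = 0.83.
R = 75 + 0.83 × (142 − 75) = 75 + 0.83 × 67 = 130.61 → 131
G = 183 + 0.83 × (68 − 183) = 183 + 0.83 × -115 = 87.55 → 88
B = 184 + 0.83 × (173 − 184) = 184 + 0.83 × -11 = 174.87 → 175

(131, 88, 175)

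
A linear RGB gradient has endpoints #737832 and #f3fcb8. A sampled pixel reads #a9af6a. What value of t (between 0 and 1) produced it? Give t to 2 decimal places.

Invert the lerp on the B channel (largest span, 134): t = (106 − 50) / (184 − 50) = 56/134 = 0.41791.
Check on R: (169 − 115)/(243 − 115) = 0.4219 ✓

0.42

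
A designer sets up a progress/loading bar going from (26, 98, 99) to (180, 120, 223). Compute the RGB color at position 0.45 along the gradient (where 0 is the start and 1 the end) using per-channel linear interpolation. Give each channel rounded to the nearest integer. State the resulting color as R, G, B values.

(95, 108, 155)

R = 26 + 0.45 × (180 − 26) = 26 + 0.45 × 154 = 95.3 → 95
G = 98 + 0.45 × (120 − 98) = 98 + 0.45 × 22 = 107.9 → 108
B = 99 + 0.45 × (223 − 99) = 99 + 0.45 × 124 = 154.8 → 155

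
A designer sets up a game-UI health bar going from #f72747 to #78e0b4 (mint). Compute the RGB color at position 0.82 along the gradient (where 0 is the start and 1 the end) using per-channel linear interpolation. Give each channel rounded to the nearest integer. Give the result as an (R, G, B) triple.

#f72747 → (247, 39, 71); #78e0b4 → (120, 224, 180).
R = 247 + 0.82 × (120 − 247) = 247 + 0.82 × -127 = 142.86 → 143
G = 39 + 0.82 × (224 − 39) = 39 + 0.82 × 185 = 190.7 → 191
B = 71 + 0.82 × (180 − 71) = 71 + 0.82 × 109 = 160.38 → 160

(143, 191, 160)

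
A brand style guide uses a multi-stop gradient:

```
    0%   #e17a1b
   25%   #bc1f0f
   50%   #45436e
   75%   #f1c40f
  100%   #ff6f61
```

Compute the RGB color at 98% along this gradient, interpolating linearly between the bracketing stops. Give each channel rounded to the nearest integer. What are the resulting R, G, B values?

(254, 118, 90)

98% lies between the 75% and 100% stops, so the local fraction is t = (98 − 75)/(100 − 75) = 23/25 ≈ 0.92.
#f1c40f → (241, 196, 15); #ff6f61 → (255, 111, 97).
R = 241 + 0.92 × (255 − 241) = 253.88 → 254
G = 196 + 0.92 × (111 − 196) = 117.8 → 118
B = 15 + 0.92 × (97 − 15) = 90.44 → 90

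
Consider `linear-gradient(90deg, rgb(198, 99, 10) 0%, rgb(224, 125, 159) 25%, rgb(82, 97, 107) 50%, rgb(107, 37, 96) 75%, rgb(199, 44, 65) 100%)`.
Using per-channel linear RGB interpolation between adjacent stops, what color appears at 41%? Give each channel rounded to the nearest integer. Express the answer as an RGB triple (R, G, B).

41% lies between the 25% and 50% stops, so the local fraction is t = (41 − 25)/(50 − 25) = 16/25 ≈ 0.64.
R = 224 + 0.64 × (82 − 224) = 133.12 → 133
G = 125 + 0.64 × (97 − 125) = 107.08 → 107
B = 159 + 0.64 × (107 − 159) = 125.72 → 126

(133, 107, 126)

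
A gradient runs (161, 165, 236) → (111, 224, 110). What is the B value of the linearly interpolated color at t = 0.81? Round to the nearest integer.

B = 236 + 0.81 × (110 − 236) = 133.94 → 134

134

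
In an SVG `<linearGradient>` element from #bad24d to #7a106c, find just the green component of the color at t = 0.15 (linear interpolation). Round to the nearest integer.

G₁ = 210 (from #bad24d), G₂ = 16 (from #7a106c).
G = 210 + 0.15 × (16 − 210) = 180.9 → 181

181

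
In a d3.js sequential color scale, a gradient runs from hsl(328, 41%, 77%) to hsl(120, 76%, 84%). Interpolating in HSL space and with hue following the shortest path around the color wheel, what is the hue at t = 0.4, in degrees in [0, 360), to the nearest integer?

Hue: 120 − 328 = -208°, but |-208| > 180 so the shorter arc goes the other way: Δh = -208 + 360 = 152°.
H = 328 + 0.4 × (152) = 388.8 → 389 → 389 mod 360 = 29°

29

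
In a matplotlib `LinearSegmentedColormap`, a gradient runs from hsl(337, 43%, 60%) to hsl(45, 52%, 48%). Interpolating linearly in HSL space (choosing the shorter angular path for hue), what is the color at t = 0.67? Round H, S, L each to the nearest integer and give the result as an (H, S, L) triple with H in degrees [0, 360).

(23, 49, 52)

Hue: 45 − 337 = -292°, but |-292| > 180 so the shorter arc goes the other way: Δh = -292 + 360 = 68°.
H = 337 + 0.67 × (68) = 382.56 → 383 → 383 mod 360 = 23°
S = 43 + 0.67 × (52 − 43) = 49.03 → 49%
L = 60 + 0.67 × (48 − 60) = 51.96 → 52%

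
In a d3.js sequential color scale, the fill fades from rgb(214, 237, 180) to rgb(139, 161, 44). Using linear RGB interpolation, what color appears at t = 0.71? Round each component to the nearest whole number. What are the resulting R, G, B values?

R = 214 + 0.71 × (139 − 214) = 214 + 0.71 × -75 = 160.75 → 161
G = 237 + 0.71 × (161 − 237) = 237 + 0.71 × -76 = 183.04 → 183
B = 180 + 0.71 × (44 − 180) = 180 + 0.71 × -136 = 83.44 → 83

(161, 183, 83)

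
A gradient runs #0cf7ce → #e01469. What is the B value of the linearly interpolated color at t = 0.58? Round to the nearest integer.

B₁ = 206 (from #0cf7ce), B₂ = 105 (from #e01469).
B = 206 + 0.58 × (105 − 206) = 147.42 → 147

147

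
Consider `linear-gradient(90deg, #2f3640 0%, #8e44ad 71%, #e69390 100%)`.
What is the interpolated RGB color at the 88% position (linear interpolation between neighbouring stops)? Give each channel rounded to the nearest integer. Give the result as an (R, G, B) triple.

(194, 114, 156)

88% lies between the 71% and 100% stops, so the local fraction is t = (88 − 71)/(100 − 71) = 17/29 ≈ 0.5862.
#8e44ad → (142, 68, 173); #e69390 → (230, 147, 144).
R = 142 + 0.5862 × (230 − 142) = 193.586 → 194
G = 68 + 0.5862 × (147 − 68) = 114.31 → 114
B = 173 + 0.5862 × (144 − 173) = 156 → 156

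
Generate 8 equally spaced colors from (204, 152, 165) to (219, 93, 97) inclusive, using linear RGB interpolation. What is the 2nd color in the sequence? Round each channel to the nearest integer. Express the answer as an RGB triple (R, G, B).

(206, 144, 155)

With 8 swatches and endpoints inclusive, swatch 2 sits at t = (2 − 1)/(8 − 1) = 1/7 ≈ 0.1429.
R = 204 + 0.1429 × (219 − 204) = 206.143 → 206
G = 152 + 0.1429 × (93 − 152) = 143.569 → 144
B = 165 + 0.1429 × (97 − 165) = 155.283 → 155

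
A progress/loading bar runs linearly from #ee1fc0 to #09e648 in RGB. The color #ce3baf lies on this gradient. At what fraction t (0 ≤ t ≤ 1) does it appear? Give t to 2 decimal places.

0.14

Invert the lerp on the R channel (largest span, 229): t = (206 − 238) / (9 − 238) = -32/-229 = 0.13974.
Check on G: (59 − 31)/(230 − 31) = 0.1407 ✓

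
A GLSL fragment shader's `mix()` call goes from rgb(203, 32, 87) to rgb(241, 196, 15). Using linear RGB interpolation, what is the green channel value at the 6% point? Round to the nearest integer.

42

G = 32 + 0.06 × (196 − 32) = 41.84 → 42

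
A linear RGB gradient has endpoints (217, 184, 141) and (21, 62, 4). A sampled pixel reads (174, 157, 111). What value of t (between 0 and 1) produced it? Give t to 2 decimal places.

0.22

Invert the lerp on the R channel (largest span, 196): t = (174 − 217) / (21 − 217) = -43/-196 = 0.21939.
Check on G: (157 − 184)/(62 − 184) = 0.2213 ✓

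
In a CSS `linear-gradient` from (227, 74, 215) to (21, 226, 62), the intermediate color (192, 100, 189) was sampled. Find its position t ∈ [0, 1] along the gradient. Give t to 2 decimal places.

0.17

Invert the lerp on the R channel (largest span, 206): t = (192 − 227) / (21 − 227) = -35/-206 = 0.1699.
Check on G: (100 − 74)/(226 − 74) = 0.1711 ✓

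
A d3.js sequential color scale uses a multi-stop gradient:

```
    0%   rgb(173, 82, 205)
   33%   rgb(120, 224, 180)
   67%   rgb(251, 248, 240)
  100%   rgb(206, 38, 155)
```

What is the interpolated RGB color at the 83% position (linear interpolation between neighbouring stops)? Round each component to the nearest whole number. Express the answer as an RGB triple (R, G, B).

(229, 146, 199)

83% lies between the 67% and 100% stops, so the local fraction is t = (83 − 67)/(100 − 67) = 16/33 ≈ 0.4848.
R = 251 + 0.4848 × (206 − 251) = 229.184 → 229
G = 248 + 0.4848 × (38 − 248) = 146.192 → 146
B = 240 + 0.4848 × (155 − 240) = 198.792 → 199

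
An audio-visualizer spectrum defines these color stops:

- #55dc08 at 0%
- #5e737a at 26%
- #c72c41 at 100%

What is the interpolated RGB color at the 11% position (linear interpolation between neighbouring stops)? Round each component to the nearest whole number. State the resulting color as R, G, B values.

11% lies between the 0% and 26% stops, so the local fraction is t = (11 − 0)/(26 − 0) = 11/26 ≈ 0.4231.
#55dc08 → (85, 220, 8); #5e737a → (94, 115, 122).
R = 85 + 0.4231 × (94 − 85) = 88.808 → 89
G = 220 + 0.4231 × (115 − 220) = 175.575 → 176
B = 8 + 0.4231 × (122 − 8) = 56.233 → 56

(89, 176, 56)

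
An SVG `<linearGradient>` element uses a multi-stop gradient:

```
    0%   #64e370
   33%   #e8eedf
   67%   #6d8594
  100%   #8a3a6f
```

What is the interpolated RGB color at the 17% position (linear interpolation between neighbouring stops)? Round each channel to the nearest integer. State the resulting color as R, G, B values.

17% lies between the 0% and 33% stops, so the local fraction is t = (17 − 0)/(33 − 0) = 17/33 ≈ 0.5152.
#64e370 → (100, 227, 112); #e8eedf → (232, 238, 223).
R = 100 + 0.5152 × (232 − 100) = 168.006 → 168
G = 227 + 0.5152 × (238 − 227) = 232.667 → 233
B = 112 + 0.5152 × (223 − 112) = 169.187 → 169

(168, 233, 169)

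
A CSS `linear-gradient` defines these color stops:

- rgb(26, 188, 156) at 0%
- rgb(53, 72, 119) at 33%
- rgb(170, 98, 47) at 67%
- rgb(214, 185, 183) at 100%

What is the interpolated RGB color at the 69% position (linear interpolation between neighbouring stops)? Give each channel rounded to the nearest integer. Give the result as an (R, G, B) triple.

69% lies between the 67% and 100% stops, so the local fraction is t = (69 − 67)/(100 − 67) = 2/33 ≈ 0.0606.
R = 170 + 0.0606 × (214 − 170) = 172.666 → 173
G = 98 + 0.0606 × (185 − 98) = 103.272 → 103
B = 47 + 0.0606 × (183 − 47) = 55.242 → 55

(173, 103, 55)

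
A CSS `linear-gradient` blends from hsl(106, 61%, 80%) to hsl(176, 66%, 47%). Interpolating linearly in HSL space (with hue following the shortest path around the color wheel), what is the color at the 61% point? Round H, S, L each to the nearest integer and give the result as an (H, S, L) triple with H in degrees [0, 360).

(149, 64, 60)

Hue arc: Δh = 176 − 106 = 70° (|Δh| ≤ 180, already the shorter path).
H = 106 + 0.61 × (70) = 148.7 → 149°
S = 61 + 0.61 × (66 − 61) = 64.05 → 64%
L = 80 + 0.61 × (47 − 80) = 59.87 → 60%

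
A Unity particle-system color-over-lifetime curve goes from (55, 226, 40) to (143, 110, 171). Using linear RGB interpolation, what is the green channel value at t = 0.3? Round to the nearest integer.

G = 226 + 0.3 × (110 − 226) = 191.2 → 191

191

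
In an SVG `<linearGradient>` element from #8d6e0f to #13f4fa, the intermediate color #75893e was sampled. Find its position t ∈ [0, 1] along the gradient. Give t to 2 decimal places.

Invert the lerp on the B channel (largest span, 235): t = (62 − 15) / (250 − 15) = 47/235 = 0.2.
Check on R: (117 − 141)/(19 − 141) = 0.1967 ✓

0.20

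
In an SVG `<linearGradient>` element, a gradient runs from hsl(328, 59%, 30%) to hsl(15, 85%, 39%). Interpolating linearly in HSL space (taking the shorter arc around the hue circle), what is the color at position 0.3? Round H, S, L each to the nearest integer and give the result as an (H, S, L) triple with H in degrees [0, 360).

Hue: 15 − 328 = -313°, but |-313| > 180 so the shorter arc goes the other way: Δh = -313 + 360 = 47°.
H = 328 + 0.3 × (47) = 342.1 → 342°
S = 59 + 0.3 × (85 − 59) = 66.8 → 67%
L = 30 + 0.3 × (39 − 30) = 32.7 → 33%

(342, 67, 33)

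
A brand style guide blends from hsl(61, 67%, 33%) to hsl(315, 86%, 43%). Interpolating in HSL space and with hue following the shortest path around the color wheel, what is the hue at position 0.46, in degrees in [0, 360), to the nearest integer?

Hue: 315 − 61 = 254°, but |254| > 180 so the shorter arc goes the other way: Δh = 254 − 360 = -106°.
H = 61 + 0.46 × (-106) = 12.24 → 12°

12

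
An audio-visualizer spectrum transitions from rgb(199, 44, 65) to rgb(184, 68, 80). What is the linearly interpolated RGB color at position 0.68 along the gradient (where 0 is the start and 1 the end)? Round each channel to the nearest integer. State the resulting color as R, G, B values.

(189, 60, 75)

R = 199 + 0.68 × (184 − 199) = 199 + 0.68 × -15 = 188.8 → 189
G = 44 + 0.68 × (68 − 44) = 44 + 0.68 × 24 = 60.32 → 60
B = 65 + 0.68 × (80 − 65) = 65 + 0.68 × 15 = 75.2 → 75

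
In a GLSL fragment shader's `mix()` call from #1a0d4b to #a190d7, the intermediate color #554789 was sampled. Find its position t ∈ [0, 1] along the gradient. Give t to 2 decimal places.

0.44

Invert the lerp on the B channel (largest span, 140): t = (137 − 75) / (215 − 75) = 62/140 = 0.44286.
Check on R: (85 − 26)/(161 − 26) = 0.437 ✓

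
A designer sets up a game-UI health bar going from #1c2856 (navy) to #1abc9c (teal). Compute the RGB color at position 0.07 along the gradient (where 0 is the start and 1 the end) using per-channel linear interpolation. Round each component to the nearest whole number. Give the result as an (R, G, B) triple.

#1c2856 → (28, 40, 86); #1abc9c → (26, 188, 156).
R = 28 + 0.07 × (26 − 28) = 28 + 0.07 × -2 = 27.86 → 28
G = 40 + 0.07 × (188 − 40) = 40 + 0.07 × 148 = 50.36 → 50
B = 86 + 0.07 × (156 − 86) = 86 + 0.07 × 70 = 90.9 → 91
So the blended color is (28, 50, 91), about #1c325b.

(28, 50, 91)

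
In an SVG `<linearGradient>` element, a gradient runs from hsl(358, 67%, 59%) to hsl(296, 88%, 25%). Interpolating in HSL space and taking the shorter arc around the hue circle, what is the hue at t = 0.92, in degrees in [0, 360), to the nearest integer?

301

Hue arc: Δh = 296 − 358 = -62° (|Δh| ≤ 180, already the shorter path).
H = 358 + 0.92 × (-62) = 300.96 → 301°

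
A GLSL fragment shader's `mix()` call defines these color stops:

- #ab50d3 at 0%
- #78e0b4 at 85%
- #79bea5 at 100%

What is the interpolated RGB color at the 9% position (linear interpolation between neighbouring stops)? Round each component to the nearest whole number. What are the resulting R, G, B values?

(166, 95, 208)

9% lies between the 0% and 85% stops, so the local fraction is t = (9 − 0)/(85 − 0) = 9/85 ≈ 0.1059.
#ab50d3 → (171, 80, 211); #78e0b4 → (120, 224, 180).
R = 171 + 0.1059 × (120 − 171) = 165.599 → 166
G = 80 + 0.1059 × (224 − 80) = 95.25 → 95
B = 211 + 0.1059 × (180 − 211) = 207.717 → 208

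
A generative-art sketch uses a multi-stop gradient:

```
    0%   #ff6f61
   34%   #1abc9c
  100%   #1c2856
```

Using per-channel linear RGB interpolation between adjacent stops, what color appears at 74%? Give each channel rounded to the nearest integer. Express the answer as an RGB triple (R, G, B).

(27, 98, 114)

74% lies between the 34% and 100% stops, so the local fraction is t = (74 − 34)/(100 − 34) = 40/66 ≈ 0.6061.
#1abc9c → (26, 188, 156); #1c2856 → (28, 40, 86).
R = 26 + 0.6061 × (28 − 26) = 27.212 → 27
G = 188 + 0.6061 × (40 − 188) = 98.297 → 98
B = 156 + 0.6061 × (86 − 156) = 113.573 → 114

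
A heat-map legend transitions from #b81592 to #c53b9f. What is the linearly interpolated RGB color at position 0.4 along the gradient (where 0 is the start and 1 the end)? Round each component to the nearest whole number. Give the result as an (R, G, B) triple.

#b81592 → (184, 21, 146); #c53b9f → (197, 59, 159).
R = 184 + 0.4 × (197 − 184) = 184 + 0.4 × 13 = 189.2 → 189
G = 21 + 0.4 × (59 − 21) = 21 + 0.4 × 38 = 36.2 → 36
B = 146 + 0.4 × (159 − 146) = 146 + 0.4 × 13 = 151.2 → 151

(189, 36, 151)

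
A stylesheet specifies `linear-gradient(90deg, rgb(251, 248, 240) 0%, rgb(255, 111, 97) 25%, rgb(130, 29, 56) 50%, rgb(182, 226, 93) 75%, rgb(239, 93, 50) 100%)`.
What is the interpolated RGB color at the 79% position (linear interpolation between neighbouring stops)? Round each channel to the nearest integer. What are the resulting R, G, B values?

79% lies between the 75% and 100% stops, so the local fraction is t = (79 − 75)/(100 − 75) = 4/25 ≈ 0.16.
R = 182 + 0.16 × (239 − 182) = 191.12 → 191
G = 226 + 0.16 × (93 − 226) = 204.72 → 205
B = 93 + 0.16 × (50 − 93) = 86.12 → 86

(191, 205, 86)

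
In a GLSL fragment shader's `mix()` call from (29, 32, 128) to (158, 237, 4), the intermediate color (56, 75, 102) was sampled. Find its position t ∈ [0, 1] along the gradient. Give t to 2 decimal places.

0.21

Invert the lerp on the G channel (largest span, 205): t = (75 − 32) / (237 − 32) = 43/205 = 0.20976.
Check on R: (56 − 29)/(158 − 29) = 0.2093 ✓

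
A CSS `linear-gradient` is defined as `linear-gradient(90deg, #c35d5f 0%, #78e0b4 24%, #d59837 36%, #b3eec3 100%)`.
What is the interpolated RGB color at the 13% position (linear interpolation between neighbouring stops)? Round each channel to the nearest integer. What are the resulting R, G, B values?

13% lies between the 0% and 24% stops, so the local fraction is t = (13 − 0)/(24 − 0) = 13/24 ≈ 0.5417.
#c35d5f → (195, 93, 95); #78e0b4 → (120, 224, 180).
R = 195 + 0.5417 × (120 − 195) = 154.373 → 154
G = 93 + 0.5417 × (224 − 93) = 163.963 → 164
B = 95 + 0.5417 × (180 − 95) = 141.044 → 141

(154, 164, 141)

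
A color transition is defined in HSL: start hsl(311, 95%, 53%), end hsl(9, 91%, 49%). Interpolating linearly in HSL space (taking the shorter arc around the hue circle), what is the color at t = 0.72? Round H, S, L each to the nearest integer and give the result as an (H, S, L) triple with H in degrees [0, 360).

(353, 92, 50)

Hue: 9 − 311 = -302°, but |-302| > 180 so the shorter arc goes the other way: Δh = -302 + 360 = 58°.
H = 311 + 0.72 × (58) = 352.76 → 353°
S = 95 + 0.72 × (91 − 95) = 92.12 → 92%
L = 53 + 0.72 × (49 − 53) = 50.12 → 50%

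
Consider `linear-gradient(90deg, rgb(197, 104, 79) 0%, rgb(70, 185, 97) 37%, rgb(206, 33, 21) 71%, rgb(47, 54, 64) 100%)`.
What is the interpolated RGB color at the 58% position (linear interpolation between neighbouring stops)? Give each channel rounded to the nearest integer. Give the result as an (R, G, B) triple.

(154, 91, 50)

58% lies between the 37% and 71% stops, so the local fraction is t = (58 − 37)/(71 − 37) = 21/34 ≈ 0.6176.
R = 70 + 0.6176 × (206 − 70) = 153.994 → 154
G = 185 + 0.6176 × (33 − 185) = 91.125 → 91
B = 97 + 0.6176 × (21 − 97) = 50.062 → 50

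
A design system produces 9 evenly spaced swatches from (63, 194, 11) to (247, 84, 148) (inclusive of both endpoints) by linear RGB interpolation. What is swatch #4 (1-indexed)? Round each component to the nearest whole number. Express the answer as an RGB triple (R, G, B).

With 9 swatches and endpoints inclusive, swatch 4 sits at t = (4 − 1)/(9 − 1) = 3/8 ≈ 0.375.
R = 63 + 0.375 × (247 − 63) = 132 → 132
G = 194 + 0.375 × (84 − 194) = 152.75 → 153
B = 11 + 0.375 × (148 − 11) = 62.375 → 62

(132, 153, 62)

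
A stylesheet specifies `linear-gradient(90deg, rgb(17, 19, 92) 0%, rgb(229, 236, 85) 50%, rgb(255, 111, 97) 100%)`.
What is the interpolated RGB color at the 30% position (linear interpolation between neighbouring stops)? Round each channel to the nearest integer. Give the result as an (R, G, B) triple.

(144, 149, 88)

30% lies between the 0% and 50% stops, so the local fraction is t = (30 − 0)/(50 − 0) = 30/50 ≈ 0.6.
R = 17 + 0.6 × (229 − 17) = 144.2 → 144
G = 19 + 0.6 × (236 − 19) = 149.2 → 149
B = 92 + 0.6 × (85 − 92) = 87.8 → 88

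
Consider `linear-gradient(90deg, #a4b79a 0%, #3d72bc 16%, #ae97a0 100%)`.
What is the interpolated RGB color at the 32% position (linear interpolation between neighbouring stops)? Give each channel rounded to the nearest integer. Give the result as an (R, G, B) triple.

(83, 121, 183)

32% lies between the 16% and 100% stops, so the local fraction is t = (32 − 16)/(100 − 16) = 16/84 ≈ 0.1905.
#3d72bc → (61, 114, 188); #ae97a0 → (174, 151, 160).
R = 61 + 0.1905 × (174 − 61) = 82.526 → 83
G = 114 + 0.1905 × (151 − 114) = 121.049 → 121
B = 188 + 0.1905 × (160 − 188) = 182.666 → 183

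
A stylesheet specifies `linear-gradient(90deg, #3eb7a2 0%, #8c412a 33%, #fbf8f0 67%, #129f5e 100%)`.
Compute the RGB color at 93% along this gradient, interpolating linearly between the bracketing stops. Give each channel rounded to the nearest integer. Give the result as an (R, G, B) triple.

(67, 178, 125)

93% lies between the 67% and 100% stops, so the local fraction is t = (93 − 67)/(100 − 67) = 26/33 ≈ 0.7879.
#fbf8f0 → (251, 248, 240); #129f5e → (18, 159, 94).
R = 251 + 0.7879 × (18 − 251) = 67.419 → 67
G = 248 + 0.7879 × (159 − 248) = 177.877 → 178
B = 240 + 0.7879 × (94 − 240) = 124.967 → 125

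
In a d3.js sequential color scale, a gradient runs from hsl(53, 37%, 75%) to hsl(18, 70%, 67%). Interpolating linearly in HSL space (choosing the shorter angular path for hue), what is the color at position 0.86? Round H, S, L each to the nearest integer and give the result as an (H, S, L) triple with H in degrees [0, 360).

Hue arc: Δh = 18 − 53 = -35° (|Δh| ≤ 180, already the shorter path).
H = 53 + 0.86 × (-35) = 22.9 → 23°
S = 37 + 0.86 × (70 − 37) = 65.38 → 65%
L = 75 + 0.86 × (67 − 75) = 68.12 → 68%

(23, 65, 68)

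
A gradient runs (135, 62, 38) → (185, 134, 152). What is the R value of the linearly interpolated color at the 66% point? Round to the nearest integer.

R = 135 + 0.66 × (185 − 135) = 168 → 168

168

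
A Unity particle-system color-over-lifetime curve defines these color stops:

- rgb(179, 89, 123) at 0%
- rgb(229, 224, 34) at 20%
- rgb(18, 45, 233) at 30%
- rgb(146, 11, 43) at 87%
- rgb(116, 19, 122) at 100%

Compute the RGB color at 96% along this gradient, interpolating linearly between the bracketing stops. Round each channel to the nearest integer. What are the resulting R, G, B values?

(125, 17, 98)

96% lies between the 87% and 100% stops, so the local fraction is t = (96 − 87)/(100 − 87) = 9/13 ≈ 0.6923.
R = 146 + 0.6923 × (116 − 146) = 125.231 → 125
G = 11 + 0.6923 × (19 − 11) = 16.538 → 17
B = 43 + 0.6923 × (122 − 43) = 97.692 → 98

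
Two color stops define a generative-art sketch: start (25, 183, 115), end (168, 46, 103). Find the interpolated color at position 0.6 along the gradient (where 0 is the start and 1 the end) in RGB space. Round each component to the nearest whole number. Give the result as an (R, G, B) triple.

R = 25 + 0.6 × (168 − 25) = 25 + 0.6 × 143 = 110.8 → 111
G = 183 + 0.6 × (46 − 183) = 183 + 0.6 × -137 = 100.8 → 101
B = 115 + 0.6 × (103 − 115) = 115 + 0.6 × -12 = 107.8 → 108

(111, 101, 108)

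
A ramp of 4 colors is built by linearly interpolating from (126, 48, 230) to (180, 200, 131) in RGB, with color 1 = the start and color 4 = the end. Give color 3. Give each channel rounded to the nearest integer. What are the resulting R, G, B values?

With 4 swatches and endpoints inclusive, swatch 3 sits at t = (3 − 1)/(4 − 1) = 2/3 ≈ 0.6667.
R = 126 + 0.6667 × (180 − 126) = 162.002 → 162
G = 48 + 0.6667 × (200 − 48) = 149.338 → 149
B = 230 + 0.6667 × (131 − 230) = 163.997 → 164

(162, 149, 164)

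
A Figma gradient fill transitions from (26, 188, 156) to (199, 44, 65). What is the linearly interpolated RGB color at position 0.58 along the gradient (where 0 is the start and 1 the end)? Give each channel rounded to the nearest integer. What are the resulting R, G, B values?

R = 26 + 0.58 × (199 − 26) = 26 + 0.58 × 173 = 126.34 → 126
G = 188 + 0.58 × (44 − 188) = 188 + 0.58 × -144 = 104.48 → 104
B = 156 + 0.58 × (65 − 156) = 156 + 0.58 × -91 = 103.22 → 103
So the blended color is (126, 104, 103), about #7e6867.

(126, 104, 103)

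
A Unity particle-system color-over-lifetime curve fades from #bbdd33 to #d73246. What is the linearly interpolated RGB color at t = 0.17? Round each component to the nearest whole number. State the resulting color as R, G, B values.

#bbdd33 → (187, 221, 51); #d73246 → (215, 50, 70).
R = 187 + 0.17 × (215 − 187) = 187 + 0.17 × 28 = 191.76 → 192
G = 221 + 0.17 × (50 − 221) = 221 + 0.17 × -171 = 191.93 → 192
B = 51 + 0.17 × (70 − 51) = 51 + 0.17 × 19 = 54.23 → 54
So the blended color is (192, 192, 54), about #c0c036.

(192, 192, 54)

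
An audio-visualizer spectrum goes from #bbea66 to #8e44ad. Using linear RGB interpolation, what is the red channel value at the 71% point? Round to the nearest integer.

R₁ = 187 (from #bbea66), R₂ = 142 (from #8e44ad).
R = 187 + 0.71 × (142 − 187) = 155.05 → 155

155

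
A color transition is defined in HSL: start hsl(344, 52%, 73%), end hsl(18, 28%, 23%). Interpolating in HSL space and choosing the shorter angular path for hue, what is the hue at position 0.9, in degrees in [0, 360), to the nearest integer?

15

Hue: 18 − 344 = -326°, but |-326| > 180 so the shorter arc goes the other way: Δh = -326 + 360 = 34°.
H = 344 + 0.9 × (34) = 374.6 → 375 → 375 mod 360 = 15°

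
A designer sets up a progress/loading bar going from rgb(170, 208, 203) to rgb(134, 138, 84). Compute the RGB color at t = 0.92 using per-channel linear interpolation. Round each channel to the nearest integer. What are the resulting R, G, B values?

(137, 144, 94)

R = 170 + 0.92 × (134 − 170) = 170 + 0.92 × -36 = 136.88 → 137
G = 208 + 0.92 × (138 − 208) = 208 + 0.92 × -70 = 143.6 → 144
B = 203 + 0.92 × (84 − 203) = 203 + 0.92 × -119 = 93.52 → 94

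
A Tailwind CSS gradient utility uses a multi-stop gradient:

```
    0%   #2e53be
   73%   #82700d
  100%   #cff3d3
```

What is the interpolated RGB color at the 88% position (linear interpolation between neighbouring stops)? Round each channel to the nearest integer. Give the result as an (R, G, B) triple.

(173, 185, 123)

88% lies between the 73% and 100% stops, so the local fraction is t = (88 − 73)/(100 − 73) = 15/27 ≈ 0.5556.
#82700d → (130, 112, 13); #cff3d3 → (207, 243, 211).
R = 130 + 0.5556 × (207 − 130) = 172.781 → 173
G = 112 + 0.5556 × (243 − 112) = 184.784 → 185
B = 13 + 0.5556 × (211 − 13) = 123.009 → 123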